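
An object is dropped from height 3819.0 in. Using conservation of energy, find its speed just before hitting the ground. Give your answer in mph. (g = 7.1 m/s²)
mgh = ½mv² → v = √(2gh) = √(2×7.1×97) = 37.11 m/s = 83.02 mph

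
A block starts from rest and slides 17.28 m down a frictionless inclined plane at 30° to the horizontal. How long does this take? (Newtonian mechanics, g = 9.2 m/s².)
a = g sin(θ) = 9.2 × sin(30°) = 4.6 m/s²
t = √(2d/a) = √(2 × 17.28 / 4.6) = 2.74 s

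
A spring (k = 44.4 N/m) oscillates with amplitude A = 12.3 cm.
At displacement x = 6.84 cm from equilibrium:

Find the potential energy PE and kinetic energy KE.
E_total = ½kA² = ½×44.4×(0.123)² = 0.3359 J
PE = ½kx² = ½×44.4×(0.0684)² = 0.1039 J
KE = E_total − PE = 0.232 J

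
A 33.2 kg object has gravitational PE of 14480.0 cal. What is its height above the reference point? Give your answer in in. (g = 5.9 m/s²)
PE = mgh → h = PE/(mg) = 6.058e+04 J / (33.2 kg × 5.9 m/s²) = 309.3 m = 12180.0 in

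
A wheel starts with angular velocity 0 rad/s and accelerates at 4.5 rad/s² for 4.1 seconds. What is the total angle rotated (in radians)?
θ = ω₀t + ½αt² = 0×4.1 + ½×4.5×4.1² = 37.82 rad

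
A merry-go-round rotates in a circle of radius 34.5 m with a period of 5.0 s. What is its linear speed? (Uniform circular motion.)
v = 2πr/T = 2π×34.5/5.0 = 43.35 m/s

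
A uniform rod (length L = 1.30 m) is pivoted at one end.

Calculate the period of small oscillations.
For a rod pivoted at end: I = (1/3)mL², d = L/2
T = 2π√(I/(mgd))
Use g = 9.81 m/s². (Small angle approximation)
I/m = (1/3)L² = 0.5633 m²; d = L/2 = 0.65 m
T = 2π√(I/(mgd)) = 2π√(0.5633/(9.81×0.65)) = 1.868 s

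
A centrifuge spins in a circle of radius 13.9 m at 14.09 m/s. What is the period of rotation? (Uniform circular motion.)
T = 2πr/v = 2π×13.9/14.09 = 6.2 s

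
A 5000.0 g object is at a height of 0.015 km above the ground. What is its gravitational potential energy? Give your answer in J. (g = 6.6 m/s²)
PE = mgh = 5 kg × 6.6 m/s² × 15 m = 495 J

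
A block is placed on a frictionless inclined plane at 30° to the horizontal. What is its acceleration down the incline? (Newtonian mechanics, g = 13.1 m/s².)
a = g sin(θ) = 13.1 × sin(30°) = 13.1 × 0.5 = 6.55 m/s²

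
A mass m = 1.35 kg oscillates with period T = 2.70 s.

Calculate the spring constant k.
T = 2π√(m/k) → k = m(2π/T)² = 1.35×(2π/2.7)² = 7.311 N/m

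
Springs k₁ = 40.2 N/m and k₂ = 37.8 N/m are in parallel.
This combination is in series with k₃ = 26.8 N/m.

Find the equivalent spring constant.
k₁₂ = k₁ + k₂ = 78 N/m (parallel)
1/k_eq = 1/k₁₂ + 1/k₃ → k_eq = 19.95 N/m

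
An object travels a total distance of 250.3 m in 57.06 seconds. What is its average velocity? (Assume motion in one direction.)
v_avg = Δd / Δt = 250.3 / 57.06 = 4.39 m/s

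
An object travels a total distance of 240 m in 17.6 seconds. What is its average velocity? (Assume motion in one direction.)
v_avg = Δd / Δt = 240 / 17.6 = 13.64 m/s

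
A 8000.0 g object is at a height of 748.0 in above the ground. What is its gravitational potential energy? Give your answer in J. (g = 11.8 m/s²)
PE = mgh = 8 kg × 11.8 m/s² × 19 m = 1794 J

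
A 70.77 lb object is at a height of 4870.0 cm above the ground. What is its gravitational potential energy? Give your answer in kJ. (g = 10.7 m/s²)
PE = mgh = 32.1 kg × 10.7 m/s² × 48.7 m = 1.673e+04 J = 16.73 kJ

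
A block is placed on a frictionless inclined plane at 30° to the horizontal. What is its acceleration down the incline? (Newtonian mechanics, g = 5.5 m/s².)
a = g sin(θ) = 5.5 × sin(30°) = 5.5 × 0.5 = 2.75 m/s²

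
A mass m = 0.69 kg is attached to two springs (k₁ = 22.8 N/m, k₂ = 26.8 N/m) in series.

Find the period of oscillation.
k_eq = k₁k₂/(k₁+k₂) = 12.32 N/m
T = 2π√(m/k_eq) = 2π√(0.69/12.32) = 1.487 s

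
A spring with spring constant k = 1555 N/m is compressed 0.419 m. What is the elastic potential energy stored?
PE = ½kx² = ½×1555×0.419² = 136.5 J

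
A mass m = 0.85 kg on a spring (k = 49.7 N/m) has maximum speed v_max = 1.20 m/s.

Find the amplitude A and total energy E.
½mv²_max = ½kA² → A = v_max√(m/k) = 1.2×√(0.85/49.7) = 0.1569 m = 15.69 cm
E = ½mv²_max = ½×0.85×1.2² = 0.612 J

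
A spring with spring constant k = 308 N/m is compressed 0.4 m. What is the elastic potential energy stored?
PE = ½kx² = ½×308×0.4² = 24.64 J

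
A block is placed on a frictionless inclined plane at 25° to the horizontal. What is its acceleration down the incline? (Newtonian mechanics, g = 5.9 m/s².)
a = g sin(θ) = 5.9 × sin(25°) = 5.9 × 0.4226 = 2.49 m/s²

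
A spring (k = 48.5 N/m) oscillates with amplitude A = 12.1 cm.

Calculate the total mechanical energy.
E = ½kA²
E = ½kA² = ½×48.5×(0.121)² = 0.355 J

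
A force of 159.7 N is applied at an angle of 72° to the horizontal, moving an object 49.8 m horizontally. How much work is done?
W = Fd cosθ = 159.7×49.8×cos(72°) = 2457.6 J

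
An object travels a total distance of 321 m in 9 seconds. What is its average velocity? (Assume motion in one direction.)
v_avg = Δd / Δt = 321 / 9 = 35.67 m/s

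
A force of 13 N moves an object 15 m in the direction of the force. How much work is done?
W = Fd = 13×15 = 195.0 J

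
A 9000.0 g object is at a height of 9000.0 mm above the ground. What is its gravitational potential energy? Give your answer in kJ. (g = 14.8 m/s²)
PE = mgh = 9 kg × 14.8 m/s² × 9 m = 1199 J = 1.199 kJ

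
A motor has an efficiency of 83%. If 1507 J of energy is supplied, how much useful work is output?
W_out = η × W_in = 0.83 × 1507 = 1250.8 J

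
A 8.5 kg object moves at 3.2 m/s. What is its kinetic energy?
KE = ½mv² = ½×8.5×3.2² = 43.52 J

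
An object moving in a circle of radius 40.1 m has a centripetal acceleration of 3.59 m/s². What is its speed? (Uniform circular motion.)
v = √(a_c × r) = √(3.59 × 40.1) = 12.0 m/s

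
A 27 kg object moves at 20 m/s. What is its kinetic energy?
KE = ½mv² = ½×27×20² = 5400.0 J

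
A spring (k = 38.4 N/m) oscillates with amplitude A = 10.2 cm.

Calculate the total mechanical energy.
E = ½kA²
E = ½kA² = ½×38.4×(0.102)² = 0.1998 J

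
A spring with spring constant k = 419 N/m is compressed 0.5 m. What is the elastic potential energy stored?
PE = ½kx² = ½×419×0.5² = 52.38 J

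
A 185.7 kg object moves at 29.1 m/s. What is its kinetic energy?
KE = ½mv² = ½×185.7×29.1² = 78626.31 J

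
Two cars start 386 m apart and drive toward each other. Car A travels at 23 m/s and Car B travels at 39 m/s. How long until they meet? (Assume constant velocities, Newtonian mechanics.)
Combined speed: v_combined = 23 + 39 = 62 m/s
Time to meet: t = d/62 = 386/62 = 6.23 s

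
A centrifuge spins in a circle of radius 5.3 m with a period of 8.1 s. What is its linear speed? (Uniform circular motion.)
v = 2πr/T = 2π×5.3/8.1 = 4.11 m/s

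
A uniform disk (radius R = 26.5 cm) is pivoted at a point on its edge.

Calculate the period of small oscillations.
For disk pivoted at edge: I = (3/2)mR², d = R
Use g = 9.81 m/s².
I/m = (3/2)R² = 0.1053 m²; d = R = 0.265 m
T = 2π√((3/2)R²/(gR)) = 2π√(3R/(2g)) = 1.265 s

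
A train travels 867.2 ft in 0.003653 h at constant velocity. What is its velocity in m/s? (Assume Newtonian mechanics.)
v = d/t (with unit conversion) = 20.1 m/s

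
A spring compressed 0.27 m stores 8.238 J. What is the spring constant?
PE = ½kx² → k = 2PE/x² = 2×8.238/0.27² = 226.0 N/m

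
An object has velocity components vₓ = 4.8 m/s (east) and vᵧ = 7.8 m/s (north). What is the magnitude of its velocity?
|v| = √(vₓ² + vᵧ²) = √(4.8² + 7.8²) = √(83.88) = 9.16 m/s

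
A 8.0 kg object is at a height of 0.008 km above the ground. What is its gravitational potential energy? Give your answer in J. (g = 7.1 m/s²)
PE = mgh = 8 kg × 7.1 m/s² × 8 m = 454.4 J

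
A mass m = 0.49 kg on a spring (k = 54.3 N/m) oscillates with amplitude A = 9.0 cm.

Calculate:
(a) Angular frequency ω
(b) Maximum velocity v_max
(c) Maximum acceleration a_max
ω = √(k/m) = √(54.3/0.49) = 10.53 rad/s
v_max = ωA = 10.53×0.09 = 0.9474 m/s
a_max = ω²A = 10.53²×0.09 = 9.973 m/s²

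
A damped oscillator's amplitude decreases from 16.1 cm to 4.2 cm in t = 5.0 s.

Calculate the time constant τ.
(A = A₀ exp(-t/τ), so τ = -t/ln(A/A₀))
A/A₀ = 4.2/16.1 = 0.2609; ln(A/A₀) = -1.344
τ = −t/ln(A/A₀) = −5.0/-1.344 = 3.721 s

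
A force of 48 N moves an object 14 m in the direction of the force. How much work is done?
W = Fd = 48×14 = 672.0 J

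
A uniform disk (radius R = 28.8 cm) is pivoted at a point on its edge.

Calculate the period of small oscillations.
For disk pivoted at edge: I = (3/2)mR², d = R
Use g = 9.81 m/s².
I/m = (3/2)R² = 0.1244 m²; d = R = 0.288 m
T = 2π√((3/2)R²/(gR)) = 2π√(3R/(2g)) = 1.319 s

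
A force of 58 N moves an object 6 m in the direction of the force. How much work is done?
W = Fd = 58×6 = 348.0 J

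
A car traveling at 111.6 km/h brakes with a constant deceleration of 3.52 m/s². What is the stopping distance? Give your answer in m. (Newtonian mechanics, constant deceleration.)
d = v₀² / (2a) (with unit conversion) = 136.5 m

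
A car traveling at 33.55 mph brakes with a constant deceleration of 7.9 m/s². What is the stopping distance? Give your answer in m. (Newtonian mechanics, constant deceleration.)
d = v₀² / (2a) (with unit conversion) = 14.24 m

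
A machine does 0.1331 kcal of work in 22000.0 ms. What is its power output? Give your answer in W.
P = W/t = 556.9 J / 22 s = 25.31 W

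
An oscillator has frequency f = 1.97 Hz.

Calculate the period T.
T = 1/f = 1/1.97 = 0.5076 s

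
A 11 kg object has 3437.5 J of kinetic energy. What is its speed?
KE = ½mv² → v = √(2KE/m) = √(2×3437.5/11) = 25.0 m/s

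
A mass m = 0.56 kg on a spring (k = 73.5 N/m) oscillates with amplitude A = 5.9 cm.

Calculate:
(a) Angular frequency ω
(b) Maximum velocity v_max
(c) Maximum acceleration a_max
ω = √(k/m) = √(73.5/0.56) = 11.46 rad/s
v_max = ωA = 11.46×0.059 = 0.6759 m/s
a_max = ω²A = 11.46²×0.059 = 7.744 m/s²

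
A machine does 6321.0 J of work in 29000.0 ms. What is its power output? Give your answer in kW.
P = W/t = 6321 J / 29 s = 218 W = 0.218 kW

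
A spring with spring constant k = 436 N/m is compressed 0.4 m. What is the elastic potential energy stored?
PE = ½kx² = ½×436×0.4² = 34.88 J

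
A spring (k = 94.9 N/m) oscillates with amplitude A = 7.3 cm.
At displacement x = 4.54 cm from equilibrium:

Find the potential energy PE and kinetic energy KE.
E_total = ½kA² = ½×94.9×(0.073)² = 0.2529 J
PE = ½kx² = ½×94.9×(0.0454)² = 0.0978 J
KE = E_total − PE = 0.1551 J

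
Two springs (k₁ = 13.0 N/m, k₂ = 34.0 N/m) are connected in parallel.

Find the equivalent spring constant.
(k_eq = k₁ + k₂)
k_eq = k₁ + k₂ = 13.0 + 34.0 = 47 N/m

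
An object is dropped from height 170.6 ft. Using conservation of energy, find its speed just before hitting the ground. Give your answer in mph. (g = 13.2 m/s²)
mgh = ½mv² → v = √(2gh) = √(2×13.2×52) = 37.05 m/s = 82.88 mph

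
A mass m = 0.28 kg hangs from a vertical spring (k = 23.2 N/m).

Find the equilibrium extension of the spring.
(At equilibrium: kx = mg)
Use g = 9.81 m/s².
x_eq = mg/k = 0.28×9.81/23.2 = 0.1184 m = 11.84 cm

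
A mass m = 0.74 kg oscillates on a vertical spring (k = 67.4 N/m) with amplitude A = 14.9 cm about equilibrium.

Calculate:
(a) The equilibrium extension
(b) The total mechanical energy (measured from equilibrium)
x_eq = mg/k = 0.74×9.81/67.4 = 0.1077 m = 10.77 cm
E = ½kA² = ½×67.4×(0.149)² = 0.7482 J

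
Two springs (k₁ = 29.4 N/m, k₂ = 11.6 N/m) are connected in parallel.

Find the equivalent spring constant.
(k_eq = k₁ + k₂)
k_eq = k₁ + k₂ = 29.4 + 11.6 = 41 N/m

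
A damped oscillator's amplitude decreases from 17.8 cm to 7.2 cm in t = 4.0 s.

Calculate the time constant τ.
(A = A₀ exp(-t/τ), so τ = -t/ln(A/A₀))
A/A₀ = 7.2/17.8 = 0.4045; ln(A/A₀) = -0.9051
τ = −t/ln(A/A₀) = −4.0/-0.9051 = 4.419 s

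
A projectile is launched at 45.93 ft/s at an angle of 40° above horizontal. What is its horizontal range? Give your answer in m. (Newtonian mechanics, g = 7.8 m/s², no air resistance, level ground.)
R = v₀² sin(2θ) / g (with unit conversion) = 24.74 m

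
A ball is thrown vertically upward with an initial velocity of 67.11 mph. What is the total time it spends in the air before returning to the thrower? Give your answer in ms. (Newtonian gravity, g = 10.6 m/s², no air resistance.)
t_total = 2v₀/g (with unit conversion) = 5661.0 ms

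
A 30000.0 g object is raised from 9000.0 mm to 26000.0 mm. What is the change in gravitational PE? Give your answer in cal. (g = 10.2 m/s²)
ΔPE = mg(h₂ − h₁) = 30 kg × 10.2 m/s² × (26 − 9) m = 5202 J = 1243.0 cal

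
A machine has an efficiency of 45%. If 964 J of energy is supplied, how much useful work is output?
W_out = η × W_in = 0.45 × 964 = 433.8 J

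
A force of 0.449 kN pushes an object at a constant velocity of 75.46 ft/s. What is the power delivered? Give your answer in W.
P = Fv = 449 N × 23 m/s = 1.033e+04 W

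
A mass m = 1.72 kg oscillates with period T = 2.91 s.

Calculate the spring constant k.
T = 2π√(m/k) → k = m(2π/T)² = 1.72×(2π/2.91)² = 8.019 N/m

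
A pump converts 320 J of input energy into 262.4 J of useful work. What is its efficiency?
η = W_out/W_in = 262.4/320 = 0.82 = 82.0%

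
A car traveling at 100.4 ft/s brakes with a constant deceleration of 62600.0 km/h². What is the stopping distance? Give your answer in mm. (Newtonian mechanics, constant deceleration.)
d = v₀² / (2a) (with unit conversion) = 96940.0 mm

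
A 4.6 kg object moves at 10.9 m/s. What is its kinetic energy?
KE = ½mv² = ½×4.6×10.9² = 273.263 J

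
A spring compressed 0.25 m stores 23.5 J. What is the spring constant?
PE = ½kx² → k = 2PE/x² = 2×23.5/0.25² = 752.0 N/m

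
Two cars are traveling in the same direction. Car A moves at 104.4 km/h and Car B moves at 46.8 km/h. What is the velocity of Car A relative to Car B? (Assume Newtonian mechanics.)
v_rel = v_A - v_B = 104.4 - 46.8 = 57.6 km/h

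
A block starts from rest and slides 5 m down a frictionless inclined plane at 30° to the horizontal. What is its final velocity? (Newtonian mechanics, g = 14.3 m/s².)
a = g sin(θ) = 14.3 × sin(30°) = 7.15 m/s²
v = √(2ad) = √(2 × 7.15 × 5) = 8.46 m/s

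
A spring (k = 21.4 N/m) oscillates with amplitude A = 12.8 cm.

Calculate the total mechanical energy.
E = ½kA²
E = ½kA² = ½×21.4×(0.128)² = 0.1753 J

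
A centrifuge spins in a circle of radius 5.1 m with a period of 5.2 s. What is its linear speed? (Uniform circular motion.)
v = 2πr/T = 2π×5.1/5.2 = 6.16 m/s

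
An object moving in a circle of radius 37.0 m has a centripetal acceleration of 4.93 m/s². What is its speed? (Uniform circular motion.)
v = √(a_c × r) = √(4.93 × 37.0) = 13.51 m/s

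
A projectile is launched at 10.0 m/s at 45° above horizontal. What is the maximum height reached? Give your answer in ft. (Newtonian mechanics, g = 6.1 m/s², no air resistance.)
H = v₀²sin²(θ)/(2g) (with unit conversion) = 13.45 ft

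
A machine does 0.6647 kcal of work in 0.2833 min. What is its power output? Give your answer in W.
P = W/t = 2781 J / 17 s = 163.6 W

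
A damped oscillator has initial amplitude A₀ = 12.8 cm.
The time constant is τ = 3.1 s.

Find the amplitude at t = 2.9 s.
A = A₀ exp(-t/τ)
A = A₀ exp(−t/τ) = 12.8×exp(−2.9/3.1) = 5.023 cm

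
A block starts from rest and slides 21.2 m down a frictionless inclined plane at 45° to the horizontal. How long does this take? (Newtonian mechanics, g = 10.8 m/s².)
a = g sin(θ) = 10.8 × sin(45°) = 7.64 m/s²
t = √(2d/a) = √(2 × 21.2 / 7.64) = 2.36 s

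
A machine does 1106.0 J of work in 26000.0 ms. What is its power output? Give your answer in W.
P = W/t = 1106 J / 26 s = 42.54 W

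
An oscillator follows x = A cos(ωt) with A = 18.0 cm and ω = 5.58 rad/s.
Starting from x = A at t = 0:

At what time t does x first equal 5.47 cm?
cos(ωt) = x/A = 5.47/18.0 = 0.3039
ωt = arccos(0.3039) = 1.262 rad
t = 1.262/5.58 = 0.2262 s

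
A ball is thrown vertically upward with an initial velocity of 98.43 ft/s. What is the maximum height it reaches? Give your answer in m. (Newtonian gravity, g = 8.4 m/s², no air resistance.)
h_max = v₀²/(2g) (with unit conversion) = 53.58 m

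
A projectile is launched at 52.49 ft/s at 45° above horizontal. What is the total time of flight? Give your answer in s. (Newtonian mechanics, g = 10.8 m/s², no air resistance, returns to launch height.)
T = 2v₀sin(θ)/g (with unit conversion) = 2.095 s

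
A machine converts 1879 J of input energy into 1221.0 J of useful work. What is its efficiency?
η = W_out/W_in = 1221.0/1879 = 0.6498 = 64.98%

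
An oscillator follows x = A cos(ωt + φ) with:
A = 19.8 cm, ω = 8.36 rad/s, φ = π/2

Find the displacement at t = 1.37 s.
x = A cos(ωt + φ) = 19.8×cos(8.36×1.37 + π/2) = 17.76 cm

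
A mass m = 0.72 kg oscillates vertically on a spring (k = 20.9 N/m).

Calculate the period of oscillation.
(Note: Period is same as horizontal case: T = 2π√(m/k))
T = 2π√(m/k) = 2π√(0.72/20.9) = 1.166 s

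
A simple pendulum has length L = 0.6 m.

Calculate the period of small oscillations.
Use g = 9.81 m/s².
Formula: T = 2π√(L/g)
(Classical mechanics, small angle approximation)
T = 2π√(L/g) = 2π√(0.6/9.81) = 1.554 s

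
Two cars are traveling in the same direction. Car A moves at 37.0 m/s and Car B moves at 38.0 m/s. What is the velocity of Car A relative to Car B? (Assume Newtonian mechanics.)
v_rel = v_A - v_B = 37.0 - 38.0 = -1.0 m/s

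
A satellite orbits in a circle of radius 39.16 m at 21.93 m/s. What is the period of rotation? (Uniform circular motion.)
T = 2πr/v = 2π×39.16/21.93 = 11.22 s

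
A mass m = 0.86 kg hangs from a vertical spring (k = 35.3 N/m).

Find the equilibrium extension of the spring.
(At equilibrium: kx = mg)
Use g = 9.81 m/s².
x_eq = mg/k = 0.86×9.81/35.3 = 0.239 m = 23.9 cm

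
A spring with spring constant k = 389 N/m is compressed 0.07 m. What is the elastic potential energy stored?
PE = ½kx² = ½×389×0.07² = 0.9531 J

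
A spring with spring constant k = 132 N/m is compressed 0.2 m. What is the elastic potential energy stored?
PE = ½kx² = ½×132×0.2² = 2.64 J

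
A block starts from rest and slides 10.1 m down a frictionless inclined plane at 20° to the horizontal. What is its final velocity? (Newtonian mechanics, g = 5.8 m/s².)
a = g sin(θ) = 5.8 × sin(20°) = 1.98 m/s²
v = √(2ad) = √(2 × 1.98 × 10.1) = 6.33 m/s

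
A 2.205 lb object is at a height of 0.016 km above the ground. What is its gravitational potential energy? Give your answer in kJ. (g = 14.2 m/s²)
PE = mgh = 1 kg × 14.2 m/s² × 16 m = 227.2 J = 0.2272 kJ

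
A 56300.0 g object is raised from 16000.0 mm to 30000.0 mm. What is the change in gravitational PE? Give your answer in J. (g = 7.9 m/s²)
ΔPE = mg(h₂ − h₁) = 56.3 kg × 7.9 m/s² × (30 − 16) m = 6227 J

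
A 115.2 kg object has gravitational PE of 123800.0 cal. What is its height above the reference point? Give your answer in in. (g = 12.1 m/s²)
PE = mgh → h = PE/(mg) = 5.18e+05 J / (115.2 kg × 12.1 m/s²) = 371.6 m = 14630.0 in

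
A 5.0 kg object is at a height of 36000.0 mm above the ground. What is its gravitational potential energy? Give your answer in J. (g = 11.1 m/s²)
PE = mgh = 5 kg × 11.1 m/s² × 36 m = 1998 J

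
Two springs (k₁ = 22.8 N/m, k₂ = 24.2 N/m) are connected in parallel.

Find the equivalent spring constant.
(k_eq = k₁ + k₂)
k_eq = k₁ + k₂ = 22.8 + 24.2 = 47 N/m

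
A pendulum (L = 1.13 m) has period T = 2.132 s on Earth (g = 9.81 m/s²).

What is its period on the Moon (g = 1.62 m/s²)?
T = 2π√(L/g), so T_moon/T_earth = √(g_earth/g_moon)
T_moon = 2π√(1.13/1.62) = 5.248 s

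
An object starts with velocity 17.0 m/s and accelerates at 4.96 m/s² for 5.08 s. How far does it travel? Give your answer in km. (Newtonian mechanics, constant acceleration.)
d = v₀t + ½at² (with unit conversion) = 0.1504 km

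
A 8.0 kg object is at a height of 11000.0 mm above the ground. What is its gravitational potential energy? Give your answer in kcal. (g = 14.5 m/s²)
PE = mgh = 8 kg × 14.5 m/s² × 11 m = 1276 J = 0.305 kcal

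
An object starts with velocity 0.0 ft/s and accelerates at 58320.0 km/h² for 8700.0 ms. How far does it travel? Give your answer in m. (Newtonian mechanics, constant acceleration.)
d = v₀t + ½at² (with unit conversion) = 170.3 m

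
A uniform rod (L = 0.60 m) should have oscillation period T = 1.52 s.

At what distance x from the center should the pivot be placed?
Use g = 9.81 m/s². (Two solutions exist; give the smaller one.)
T = 2π√((L²/12 + x²)/(gx)). Let c = T²g/(4π²) = 0.5741.
x² − cx + L²/12 = 0 → x = (c − √(c² − L²/3))/2 = 0.05814 m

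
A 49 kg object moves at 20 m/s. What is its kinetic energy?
KE = ½mv² = ½×49×20² = 9800.0 J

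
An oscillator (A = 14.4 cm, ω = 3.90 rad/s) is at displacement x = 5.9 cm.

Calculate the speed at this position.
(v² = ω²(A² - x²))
v = ω√(A² − x²) = 3.9×√(0.144² − 0.059²) = 0.5123 m/s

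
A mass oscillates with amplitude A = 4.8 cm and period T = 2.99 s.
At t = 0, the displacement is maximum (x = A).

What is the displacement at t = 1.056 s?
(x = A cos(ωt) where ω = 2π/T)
ω = 2π/T = 2π/2.99 = 2.101 rad/s
x = A cos(ωt) = 4.8×cos(2.101×1.056) = -2.898 cm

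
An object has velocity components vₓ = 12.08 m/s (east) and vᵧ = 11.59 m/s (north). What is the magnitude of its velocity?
|v| = √(vₓ² + vᵧ²) = √(12.08² + 11.59²) = √(280.255) = 16.74 m/s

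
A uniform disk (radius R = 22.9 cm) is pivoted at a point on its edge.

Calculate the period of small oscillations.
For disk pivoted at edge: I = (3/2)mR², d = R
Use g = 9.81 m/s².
I/m = (3/2)R² = 0.07866 m²; d = R = 0.229 m
T = 2π√((3/2)R²/(gR)) = 2π√(3R/(2g)) = 1.176 s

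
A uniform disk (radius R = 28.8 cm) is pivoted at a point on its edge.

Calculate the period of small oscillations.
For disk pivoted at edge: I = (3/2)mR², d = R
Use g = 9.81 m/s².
I/m = (3/2)R² = 0.1244 m²; d = R = 0.288 m
T = 2π√((3/2)R²/(gR)) = 2π√(3R/(2g)) = 1.319 s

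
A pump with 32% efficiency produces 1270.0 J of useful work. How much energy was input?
W_in = W_out/η = 1270.0/0.32 = 3968.8 J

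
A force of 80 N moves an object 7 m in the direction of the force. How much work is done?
W = Fd = 80×7 = 560.0 J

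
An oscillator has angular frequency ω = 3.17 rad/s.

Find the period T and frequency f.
T = 2π/ω = 2π/3.17 = 1.982 s; f = ω/2π = 0.5045 Hz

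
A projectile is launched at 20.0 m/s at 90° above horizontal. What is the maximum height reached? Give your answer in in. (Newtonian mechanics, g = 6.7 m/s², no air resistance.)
H = v₀²sin²(θ)/(2g) (with unit conversion) = 1175.0 in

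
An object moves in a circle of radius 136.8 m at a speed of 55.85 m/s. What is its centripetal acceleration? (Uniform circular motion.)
a_c = v²/r = 55.85²/136.8 = 3119.22/136.8 = 22.8 m/s²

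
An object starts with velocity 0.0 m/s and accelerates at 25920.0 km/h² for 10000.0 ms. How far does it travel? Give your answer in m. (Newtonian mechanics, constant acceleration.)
d = v₀t + ½at² (with unit conversion) = 100.0 m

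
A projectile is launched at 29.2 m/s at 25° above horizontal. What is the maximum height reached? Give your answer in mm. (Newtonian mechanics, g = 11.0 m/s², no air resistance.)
H = v₀²sin²(θ)/(2g) (with unit conversion) = 6922.0 mm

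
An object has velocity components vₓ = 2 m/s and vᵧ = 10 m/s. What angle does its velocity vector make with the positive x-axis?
θ = arctan(vᵧ/vₓ) = arctan(10/2) = 78.69°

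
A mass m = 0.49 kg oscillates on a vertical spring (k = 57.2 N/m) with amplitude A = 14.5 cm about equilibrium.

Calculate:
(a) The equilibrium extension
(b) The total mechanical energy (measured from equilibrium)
x_eq = mg/k = 0.49×9.81/57.2 = 0.08404 m = 8.404 cm
E = ½kA² = ½×57.2×(0.145)² = 0.6013 J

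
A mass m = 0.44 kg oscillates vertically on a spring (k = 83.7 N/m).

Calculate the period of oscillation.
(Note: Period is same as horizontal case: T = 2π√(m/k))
T = 2π√(m/k) = 2π√(0.44/83.7) = 0.4556 s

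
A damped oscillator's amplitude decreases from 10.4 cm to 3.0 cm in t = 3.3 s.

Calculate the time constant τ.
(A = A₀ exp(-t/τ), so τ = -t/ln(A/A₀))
A/A₀ = 3.0/10.4 = 0.2885; ln(A/A₀) = -1.243
τ = −t/ln(A/A₀) = −3.3/-1.243 = 2.654 s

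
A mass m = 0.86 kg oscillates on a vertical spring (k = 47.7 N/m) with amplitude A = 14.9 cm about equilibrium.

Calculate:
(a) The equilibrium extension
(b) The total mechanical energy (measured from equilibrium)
x_eq = mg/k = 0.86×9.81/47.7 = 0.1769 m = 17.69 cm
E = ½kA² = ½×47.7×(0.149)² = 0.5295 J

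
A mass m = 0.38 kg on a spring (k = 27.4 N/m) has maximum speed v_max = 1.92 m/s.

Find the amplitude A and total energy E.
½mv²_max = ½kA² → A = v_max√(m/k) = 1.92×√(0.38/27.4) = 0.2261 m = 22.61 cm
E = ½mv²_max = ½×0.38×1.92² = 0.7004 J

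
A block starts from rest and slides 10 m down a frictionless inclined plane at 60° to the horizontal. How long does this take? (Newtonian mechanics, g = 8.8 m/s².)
a = g sin(θ) = 8.8 × sin(60°) = 7.62 m/s²
t = √(2d/a) = √(2 × 10 / 7.62) = 1.62 s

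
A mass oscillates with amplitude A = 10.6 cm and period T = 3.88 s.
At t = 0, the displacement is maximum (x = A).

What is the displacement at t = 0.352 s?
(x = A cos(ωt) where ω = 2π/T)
ω = 2π/T = 2π/3.88 = 1.619 rad/s
x = A cos(ωt) = 10.6×cos(1.619×0.352) = 8.924 cm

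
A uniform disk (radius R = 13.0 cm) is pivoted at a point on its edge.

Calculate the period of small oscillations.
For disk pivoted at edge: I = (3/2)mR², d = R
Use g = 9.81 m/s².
I/m = (3/2)R² = 0.02535 m²; d = R = 0.13 m
T = 2π√((3/2)R²/(gR)) = 2π√(3R/(2g)) = 0.8859 s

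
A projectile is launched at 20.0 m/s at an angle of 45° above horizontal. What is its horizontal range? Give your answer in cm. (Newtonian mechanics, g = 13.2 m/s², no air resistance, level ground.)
R = v₀² sin(2θ) / g (with unit conversion) = 3030.0 cm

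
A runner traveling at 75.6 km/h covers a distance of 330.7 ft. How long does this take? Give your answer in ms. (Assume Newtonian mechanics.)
t = d/v (with unit conversion) = 4800.0 ms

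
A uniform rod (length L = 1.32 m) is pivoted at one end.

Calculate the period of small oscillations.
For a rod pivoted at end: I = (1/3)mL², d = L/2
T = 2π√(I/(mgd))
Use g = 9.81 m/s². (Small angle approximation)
I/m = (1/3)L² = 0.5808 m²; d = L/2 = 0.66 m
T = 2π√(I/(mgd)) = 2π√(0.5808/(9.81×0.66)) = 1.882 s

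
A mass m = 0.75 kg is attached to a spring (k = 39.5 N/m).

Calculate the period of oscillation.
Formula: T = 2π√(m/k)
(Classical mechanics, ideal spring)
T = 2π√(m/k) = 2π√(0.75/39.5) = 0.8658 s; f = 1/T = 1.155 Hz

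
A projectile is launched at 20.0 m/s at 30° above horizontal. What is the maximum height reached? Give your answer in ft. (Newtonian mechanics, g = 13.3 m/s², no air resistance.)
H = v₀²sin²(θ)/(2g) (with unit conversion) = 12.33 ft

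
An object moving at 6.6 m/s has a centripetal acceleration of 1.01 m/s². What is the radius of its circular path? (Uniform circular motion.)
r = v²/a_c = 6.6²/1.01 = 43.13 m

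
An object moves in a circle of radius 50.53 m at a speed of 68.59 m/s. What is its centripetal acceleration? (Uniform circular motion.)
a_c = v²/r = 68.59²/50.53 = 4704.59/50.53 = 93.1 m/s²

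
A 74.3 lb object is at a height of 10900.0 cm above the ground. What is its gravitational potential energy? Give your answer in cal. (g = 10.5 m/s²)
PE = mgh = 33.7 kg × 10.5 m/s² × 109 m = 3.857e+04 J = 9219.0 cal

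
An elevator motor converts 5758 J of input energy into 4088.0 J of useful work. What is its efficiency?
η = W_out/W_in = 4088.0/5758 = 0.71 = 71.0%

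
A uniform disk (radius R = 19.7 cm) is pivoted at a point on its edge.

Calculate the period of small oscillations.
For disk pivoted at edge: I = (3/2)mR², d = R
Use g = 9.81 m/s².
I/m = (3/2)R² = 0.05821 m²; d = R = 0.197 m
T = 2π√((3/2)R²/(gR)) = 2π√(3R/(2g)) = 1.09 s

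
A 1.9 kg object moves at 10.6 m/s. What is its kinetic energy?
KE = ½mv² = ½×1.9×10.6² = 106.742 J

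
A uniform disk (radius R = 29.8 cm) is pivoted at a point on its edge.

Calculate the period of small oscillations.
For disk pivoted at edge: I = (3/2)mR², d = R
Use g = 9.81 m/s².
I/m = (3/2)R² = 0.1332 m²; d = R = 0.298 m
T = 2π√((3/2)R²/(gR)) = 2π√(3R/(2g)) = 1.341 s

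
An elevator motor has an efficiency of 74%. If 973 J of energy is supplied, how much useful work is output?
W_out = η × W_in = 0.74 × 973 = 720.02 J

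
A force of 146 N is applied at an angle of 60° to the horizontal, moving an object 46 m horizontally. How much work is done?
W = Fd cosθ = 146×46×cos(60°) = 3358.0 J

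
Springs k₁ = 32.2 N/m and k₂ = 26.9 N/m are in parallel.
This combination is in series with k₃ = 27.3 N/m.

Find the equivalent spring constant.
k₁₂ = k₁ + k₂ = 59.1 N/m (parallel)
1/k_eq = 1/k₁₂ + 1/k₃ → k_eq = 18.67 N/m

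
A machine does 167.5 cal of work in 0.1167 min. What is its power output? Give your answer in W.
P = W/t = 700.8 J / 7.002 s = 100.1 W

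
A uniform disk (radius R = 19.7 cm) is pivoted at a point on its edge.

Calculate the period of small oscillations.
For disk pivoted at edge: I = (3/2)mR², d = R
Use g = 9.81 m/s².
I/m = (3/2)R² = 0.05821 m²; d = R = 0.197 m
T = 2π√((3/2)R²/(gR)) = 2π√(3R/(2g)) = 1.09 s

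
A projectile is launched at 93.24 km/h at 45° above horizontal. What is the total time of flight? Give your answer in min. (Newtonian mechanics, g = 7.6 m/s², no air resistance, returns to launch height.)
T = 2v₀sin(θ)/g (with unit conversion) = 0.08032 min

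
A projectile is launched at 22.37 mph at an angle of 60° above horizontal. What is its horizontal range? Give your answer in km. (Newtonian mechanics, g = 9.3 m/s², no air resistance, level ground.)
R = v₀² sin(2θ) / g (with unit conversion) = 0.009313 km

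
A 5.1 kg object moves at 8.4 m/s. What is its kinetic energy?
KE = ½mv² = ½×5.1×8.4² = 179.928 J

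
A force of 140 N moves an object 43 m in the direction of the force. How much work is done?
W = Fd = 140×43 = 6020.0 J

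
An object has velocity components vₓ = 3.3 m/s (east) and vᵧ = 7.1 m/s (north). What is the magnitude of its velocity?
|v| = √(vₓ² + vᵧ²) = √(3.3² + 7.1²) = √(61.3) = 7.83 m/s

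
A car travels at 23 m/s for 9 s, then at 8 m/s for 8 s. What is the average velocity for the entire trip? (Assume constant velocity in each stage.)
d₁ = v₁t₁ = 23 × 9 = 207 m
d₂ = v₂t₂ = 8 × 8 = 64 m
d_total = 271 m, t_total = 17 s
v_avg = d_total/t_total = 271/17 = 15.94 m/s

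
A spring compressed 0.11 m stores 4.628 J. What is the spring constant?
PE = ½kx² → k = 2PE/x² = 2×4.628/0.11² = 765.0 N/m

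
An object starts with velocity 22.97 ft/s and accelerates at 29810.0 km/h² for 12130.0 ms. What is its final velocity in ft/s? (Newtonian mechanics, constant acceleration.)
v = v₀ + at (with unit conversion) = 114.5 ft/s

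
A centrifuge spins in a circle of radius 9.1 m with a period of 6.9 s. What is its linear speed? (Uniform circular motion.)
v = 2πr/T = 2π×9.1/6.9 = 8.29 m/s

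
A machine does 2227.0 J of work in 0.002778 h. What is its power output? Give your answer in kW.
P = W/t = 2227 J / 10 s = 222.7 W = 0.2227 kW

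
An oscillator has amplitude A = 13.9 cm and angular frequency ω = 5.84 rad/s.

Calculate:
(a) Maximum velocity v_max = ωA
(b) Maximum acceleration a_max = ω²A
v_max = ωA = 5.84×0.139 = 0.8118 m/s
a_max = ω²A = 5.84²×0.139 = 4.741 m/s²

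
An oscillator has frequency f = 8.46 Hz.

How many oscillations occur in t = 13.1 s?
n = f×t = 8.46×13.1 = 110.8 oscillations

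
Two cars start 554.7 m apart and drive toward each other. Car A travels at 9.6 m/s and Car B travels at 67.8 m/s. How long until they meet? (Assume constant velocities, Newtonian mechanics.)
Combined speed: v_combined = 9.6 + 67.8 = 77.4 m/s
Time to meet: t = d/77.4 = 554.7/77.4 = 7.17 s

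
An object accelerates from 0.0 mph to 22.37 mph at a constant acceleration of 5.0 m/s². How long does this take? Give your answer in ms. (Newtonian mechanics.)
t = (v - v₀)/a (with unit conversion) = 2000.0 ms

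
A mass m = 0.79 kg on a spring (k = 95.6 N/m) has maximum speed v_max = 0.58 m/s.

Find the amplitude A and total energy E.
½mv²_max = ½kA² → A = v_max√(m/k) = 0.58×√(0.79/95.6) = 0.05272 m = 5.272 cm
E = ½mv²_max = ½×0.79×0.58² = 0.1329 J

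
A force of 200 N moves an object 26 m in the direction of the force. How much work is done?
W = Fd = 200×26 = 5200.0 J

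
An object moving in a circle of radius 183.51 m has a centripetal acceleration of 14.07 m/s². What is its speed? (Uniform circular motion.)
v = √(a_c × r) = √(14.07 × 183.51) = 50.81 m/s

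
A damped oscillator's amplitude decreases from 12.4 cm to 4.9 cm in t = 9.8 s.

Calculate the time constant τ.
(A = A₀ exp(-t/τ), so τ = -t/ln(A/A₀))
A/A₀ = 4.9/12.4 = 0.3952; ln(A/A₀) = -0.9285
τ = −t/ln(A/A₀) = −9.8/-0.9285 = 10.56 s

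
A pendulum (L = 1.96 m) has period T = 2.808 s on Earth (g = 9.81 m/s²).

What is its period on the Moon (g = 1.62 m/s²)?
T = 2π√(L/g), so T_moon/T_earth = √(g_earth/g_moon)
T_moon = 2π√(1.96/1.62) = 6.911 s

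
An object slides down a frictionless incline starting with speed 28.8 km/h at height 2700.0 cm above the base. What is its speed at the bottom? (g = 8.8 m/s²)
½mv₀² + mgh = ½mv² → v = √(v₀² + 2gh) = √(8² + 2×8.8×27) = 23.22 m/s = 83.59 km/h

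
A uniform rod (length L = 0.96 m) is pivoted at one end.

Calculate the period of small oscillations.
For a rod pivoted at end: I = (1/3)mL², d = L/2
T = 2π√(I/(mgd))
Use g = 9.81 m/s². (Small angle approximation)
I/m = (1/3)L² = 0.3072 m²; d = L/2 = 0.48 m
T = 2π√(I/(mgd)) = 2π√(0.3072/(9.81×0.48)) = 1.605 s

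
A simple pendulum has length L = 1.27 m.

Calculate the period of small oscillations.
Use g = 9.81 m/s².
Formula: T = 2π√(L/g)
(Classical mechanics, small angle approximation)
T = 2π√(L/g) = 2π√(1.27/9.81) = 2.261 s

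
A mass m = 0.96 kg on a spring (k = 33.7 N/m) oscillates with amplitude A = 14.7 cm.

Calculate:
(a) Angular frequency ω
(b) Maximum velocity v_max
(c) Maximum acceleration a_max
ω = √(k/m) = √(33.7/0.96) = 5.925 rad/s
v_max = ωA = 5.925×0.147 = 0.871 m/s
a_max = ω²A = 5.925²×0.147 = 5.16 m/s²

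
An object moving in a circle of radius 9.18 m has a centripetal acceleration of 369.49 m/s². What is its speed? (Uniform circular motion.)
v = √(a_c × r) = √(369.49 × 9.18) = 58.24 m/s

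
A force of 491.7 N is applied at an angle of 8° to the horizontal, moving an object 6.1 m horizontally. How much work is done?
W = Fd cosθ = 491.7×6.1×cos(8°) = 2970.2 J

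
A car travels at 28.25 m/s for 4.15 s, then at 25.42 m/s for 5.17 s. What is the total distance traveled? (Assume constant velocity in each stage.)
d₁ = v₁t₁ = 28.25 × 4.15 = 117.238 m
d₂ = v₂t₂ = 25.42 × 5.17 = 131.421 m
d_total = 117.238 + 131.421 = 248.66 m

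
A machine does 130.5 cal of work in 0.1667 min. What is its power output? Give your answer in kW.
P = W/t = 546 J / 10 s = 54.59 W = 0.05459 kW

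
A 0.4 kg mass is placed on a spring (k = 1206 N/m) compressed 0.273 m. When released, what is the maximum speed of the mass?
½kx² = ½mv² → v = x√(k/m) = 0.273×√(1206/0.4) = 14.99 m/s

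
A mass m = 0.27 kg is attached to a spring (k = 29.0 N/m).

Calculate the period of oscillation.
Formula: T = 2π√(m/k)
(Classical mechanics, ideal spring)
T = 2π√(m/k) = 2π√(0.27/29.0) = 0.6063 s; f = 1/T = 1.649 Hz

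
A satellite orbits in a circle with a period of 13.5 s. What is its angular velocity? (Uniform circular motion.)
ω = 2π/T = 2π/13.5 = 0.4654 rad/s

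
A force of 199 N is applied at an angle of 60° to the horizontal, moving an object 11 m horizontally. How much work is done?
W = Fd cosθ = 199×11×cos(60°) = 1094.5 J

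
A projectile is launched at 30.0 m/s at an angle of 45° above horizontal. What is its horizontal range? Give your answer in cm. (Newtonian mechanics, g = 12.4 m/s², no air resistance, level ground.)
R = v₀² sin(2θ) / g (with unit conversion) = 7258.0 cm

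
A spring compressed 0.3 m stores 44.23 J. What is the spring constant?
PE = ½kx² → k = 2PE/x² = 2×44.23/0.3² = 982.9 N/m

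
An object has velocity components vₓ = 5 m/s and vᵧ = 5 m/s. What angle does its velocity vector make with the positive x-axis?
θ = arctan(vᵧ/vₓ) = arctan(5/5) = 45.0°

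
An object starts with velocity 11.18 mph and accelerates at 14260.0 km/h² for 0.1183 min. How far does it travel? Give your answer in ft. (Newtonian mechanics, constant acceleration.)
d = v₀t + ½at² (with unit conversion) = 207.3 ft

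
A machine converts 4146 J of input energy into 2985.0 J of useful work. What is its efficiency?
η = W_out/W_in = 2985.0/4146 = 0.72 = 72.0%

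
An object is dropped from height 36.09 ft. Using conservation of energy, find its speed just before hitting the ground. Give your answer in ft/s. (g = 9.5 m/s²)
mgh = ½mv² → v = √(2gh) = √(2×9.5×11) = 14.46 m/s = 47.43 ft/s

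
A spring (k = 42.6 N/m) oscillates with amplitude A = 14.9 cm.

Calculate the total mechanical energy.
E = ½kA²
E = ½kA² = ½×42.6×(0.149)² = 0.4729 J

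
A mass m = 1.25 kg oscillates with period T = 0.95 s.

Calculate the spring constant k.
T = 2π√(m/k) → k = m(2π/T)² = 1.25×(2π/0.95)² = 54.68 N/m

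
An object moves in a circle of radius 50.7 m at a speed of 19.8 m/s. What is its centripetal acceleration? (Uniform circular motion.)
a_c = v²/r = 19.8²/50.7 = 392.04/50.7 = 7.73 m/s²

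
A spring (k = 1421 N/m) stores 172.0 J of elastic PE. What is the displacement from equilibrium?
PE = ½kx² → x = √(2PE/k) = √(2×172.0/1421) = 0.492 m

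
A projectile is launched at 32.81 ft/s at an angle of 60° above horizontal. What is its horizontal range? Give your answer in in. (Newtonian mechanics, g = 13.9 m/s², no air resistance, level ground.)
R = v₀² sin(2θ) / g (with unit conversion) = 245.3 in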